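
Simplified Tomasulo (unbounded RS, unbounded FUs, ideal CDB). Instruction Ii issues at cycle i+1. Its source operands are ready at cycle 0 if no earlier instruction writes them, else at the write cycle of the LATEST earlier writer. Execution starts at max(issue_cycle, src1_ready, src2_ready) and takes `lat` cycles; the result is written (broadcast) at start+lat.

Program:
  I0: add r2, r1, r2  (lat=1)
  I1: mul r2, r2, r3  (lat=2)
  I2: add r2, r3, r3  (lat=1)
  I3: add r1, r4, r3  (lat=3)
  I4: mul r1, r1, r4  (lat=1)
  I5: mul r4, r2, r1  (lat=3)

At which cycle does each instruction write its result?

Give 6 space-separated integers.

Answer: 2 4 4 7 8 11

Derivation:
I0 add r2: issue@1 deps=(None,None) exec_start@1 write@2
I1 mul r2: issue@2 deps=(0,None) exec_start@2 write@4
I2 add r2: issue@3 deps=(None,None) exec_start@3 write@4
I3 add r1: issue@4 deps=(None,None) exec_start@4 write@7
I4 mul r1: issue@5 deps=(3,None) exec_start@7 write@8
I5 mul r4: issue@6 deps=(2,4) exec_start@8 write@11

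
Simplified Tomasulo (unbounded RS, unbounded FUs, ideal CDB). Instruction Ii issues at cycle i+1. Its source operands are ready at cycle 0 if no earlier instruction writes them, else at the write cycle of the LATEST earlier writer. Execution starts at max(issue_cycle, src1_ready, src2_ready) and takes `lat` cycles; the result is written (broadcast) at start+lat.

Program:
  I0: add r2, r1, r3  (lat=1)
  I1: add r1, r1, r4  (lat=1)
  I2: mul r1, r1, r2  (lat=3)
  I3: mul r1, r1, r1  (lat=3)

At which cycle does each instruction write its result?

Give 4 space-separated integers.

I0 add r2: issue@1 deps=(None,None) exec_start@1 write@2
I1 add r1: issue@2 deps=(None,None) exec_start@2 write@3
I2 mul r1: issue@3 deps=(1,0) exec_start@3 write@6
I3 mul r1: issue@4 deps=(2,2) exec_start@6 write@9

Answer: 2 3 6 9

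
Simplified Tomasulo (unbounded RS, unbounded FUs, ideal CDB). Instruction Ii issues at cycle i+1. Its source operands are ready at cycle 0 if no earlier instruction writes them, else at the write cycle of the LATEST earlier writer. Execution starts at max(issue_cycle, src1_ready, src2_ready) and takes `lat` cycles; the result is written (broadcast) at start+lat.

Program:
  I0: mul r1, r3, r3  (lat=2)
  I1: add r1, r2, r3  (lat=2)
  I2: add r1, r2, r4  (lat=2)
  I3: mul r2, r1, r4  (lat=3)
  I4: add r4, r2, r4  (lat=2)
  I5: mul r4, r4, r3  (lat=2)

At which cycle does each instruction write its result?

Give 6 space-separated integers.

Answer: 3 4 5 8 10 12

Derivation:
I0 mul r1: issue@1 deps=(None,None) exec_start@1 write@3
I1 add r1: issue@2 deps=(None,None) exec_start@2 write@4
I2 add r1: issue@3 deps=(None,None) exec_start@3 write@5
I3 mul r2: issue@4 deps=(2,None) exec_start@5 write@8
I4 add r4: issue@5 deps=(3,None) exec_start@8 write@10
I5 mul r4: issue@6 deps=(4,None) exec_start@10 write@12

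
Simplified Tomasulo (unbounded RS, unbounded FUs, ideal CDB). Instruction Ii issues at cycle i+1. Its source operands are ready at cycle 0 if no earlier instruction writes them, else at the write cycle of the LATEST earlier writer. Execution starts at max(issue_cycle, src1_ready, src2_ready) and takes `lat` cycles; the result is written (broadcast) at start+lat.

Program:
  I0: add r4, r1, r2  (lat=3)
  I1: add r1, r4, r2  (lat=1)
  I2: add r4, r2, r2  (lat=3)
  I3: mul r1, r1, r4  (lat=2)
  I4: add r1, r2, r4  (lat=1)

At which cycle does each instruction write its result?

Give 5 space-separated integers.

Answer: 4 5 6 8 7

Derivation:
I0 add r4: issue@1 deps=(None,None) exec_start@1 write@4
I1 add r1: issue@2 deps=(0,None) exec_start@4 write@5
I2 add r4: issue@3 deps=(None,None) exec_start@3 write@6
I3 mul r1: issue@4 deps=(1,2) exec_start@6 write@8
I4 add r1: issue@5 deps=(None,2) exec_start@6 write@7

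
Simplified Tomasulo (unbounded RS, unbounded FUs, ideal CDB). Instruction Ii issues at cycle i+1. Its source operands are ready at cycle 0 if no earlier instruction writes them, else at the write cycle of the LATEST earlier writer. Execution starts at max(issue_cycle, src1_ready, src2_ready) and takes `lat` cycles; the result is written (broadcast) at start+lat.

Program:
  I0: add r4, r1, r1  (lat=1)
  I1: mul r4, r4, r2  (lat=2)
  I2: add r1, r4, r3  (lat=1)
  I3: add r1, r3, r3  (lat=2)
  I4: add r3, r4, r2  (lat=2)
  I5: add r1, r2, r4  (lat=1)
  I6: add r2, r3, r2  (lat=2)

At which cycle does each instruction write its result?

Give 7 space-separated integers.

Answer: 2 4 5 6 7 7 9

Derivation:
I0 add r4: issue@1 deps=(None,None) exec_start@1 write@2
I1 mul r4: issue@2 deps=(0,None) exec_start@2 write@4
I2 add r1: issue@3 deps=(1,None) exec_start@4 write@5
I3 add r1: issue@4 deps=(None,None) exec_start@4 write@6
I4 add r3: issue@5 deps=(1,None) exec_start@5 write@7
I5 add r1: issue@6 deps=(None,1) exec_start@6 write@7
I6 add r2: issue@7 deps=(4,None) exec_start@7 write@9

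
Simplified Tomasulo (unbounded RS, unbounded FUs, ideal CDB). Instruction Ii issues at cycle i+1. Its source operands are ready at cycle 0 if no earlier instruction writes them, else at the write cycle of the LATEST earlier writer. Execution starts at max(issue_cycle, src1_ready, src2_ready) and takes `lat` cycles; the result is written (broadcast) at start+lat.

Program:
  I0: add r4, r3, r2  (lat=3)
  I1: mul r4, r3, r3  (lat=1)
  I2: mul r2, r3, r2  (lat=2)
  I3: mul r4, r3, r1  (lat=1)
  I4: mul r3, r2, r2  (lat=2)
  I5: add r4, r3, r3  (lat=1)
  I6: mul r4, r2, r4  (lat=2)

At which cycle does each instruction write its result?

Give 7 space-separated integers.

Answer: 4 3 5 5 7 8 10

Derivation:
I0 add r4: issue@1 deps=(None,None) exec_start@1 write@4
I1 mul r4: issue@2 deps=(None,None) exec_start@2 write@3
I2 mul r2: issue@3 deps=(None,None) exec_start@3 write@5
I3 mul r4: issue@4 deps=(None,None) exec_start@4 write@5
I4 mul r3: issue@5 deps=(2,2) exec_start@5 write@7
I5 add r4: issue@6 deps=(4,4) exec_start@7 write@8
I6 mul r4: issue@7 deps=(2,5) exec_start@8 write@10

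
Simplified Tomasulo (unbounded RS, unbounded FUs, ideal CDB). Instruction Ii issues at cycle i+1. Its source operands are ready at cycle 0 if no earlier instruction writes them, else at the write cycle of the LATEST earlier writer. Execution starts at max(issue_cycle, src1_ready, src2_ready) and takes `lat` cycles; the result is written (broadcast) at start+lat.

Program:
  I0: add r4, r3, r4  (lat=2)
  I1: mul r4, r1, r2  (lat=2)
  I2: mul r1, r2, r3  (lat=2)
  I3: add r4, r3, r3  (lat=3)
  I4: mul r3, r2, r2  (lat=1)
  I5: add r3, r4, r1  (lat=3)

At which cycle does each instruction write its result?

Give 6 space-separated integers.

Answer: 3 4 5 7 6 10

Derivation:
I0 add r4: issue@1 deps=(None,None) exec_start@1 write@3
I1 mul r4: issue@2 deps=(None,None) exec_start@2 write@4
I2 mul r1: issue@3 deps=(None,None) exec_start@3 write@5
I3 add r4: issue@4 deps=(None,None) exec_start@4 write@7
I4 mul r3: issue@5 deps=(None,None) exec_start@5 write@6
I5 add r3: issue@6 deps=(3,2) exec_start@7 write@10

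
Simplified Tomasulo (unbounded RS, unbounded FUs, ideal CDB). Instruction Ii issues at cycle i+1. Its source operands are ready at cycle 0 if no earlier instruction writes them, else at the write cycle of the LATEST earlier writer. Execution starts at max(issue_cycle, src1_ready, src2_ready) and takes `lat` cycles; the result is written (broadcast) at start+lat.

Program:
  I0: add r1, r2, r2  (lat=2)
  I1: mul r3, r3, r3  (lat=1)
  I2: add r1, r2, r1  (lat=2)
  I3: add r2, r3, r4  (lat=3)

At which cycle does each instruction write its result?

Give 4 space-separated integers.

I0 add r1: issue@1 deps=(None,None) exec_start@1 write@3
I1 mul r3: issue@2 deps=(None,None) exec_start@2 write@3
I2 add r1: issue@3 deps=(None,0) exec_start@3 write@5
I3 add r2: issue@4 deps=(1,None) exec_start@4 write@7

Answer: 3 3 5 7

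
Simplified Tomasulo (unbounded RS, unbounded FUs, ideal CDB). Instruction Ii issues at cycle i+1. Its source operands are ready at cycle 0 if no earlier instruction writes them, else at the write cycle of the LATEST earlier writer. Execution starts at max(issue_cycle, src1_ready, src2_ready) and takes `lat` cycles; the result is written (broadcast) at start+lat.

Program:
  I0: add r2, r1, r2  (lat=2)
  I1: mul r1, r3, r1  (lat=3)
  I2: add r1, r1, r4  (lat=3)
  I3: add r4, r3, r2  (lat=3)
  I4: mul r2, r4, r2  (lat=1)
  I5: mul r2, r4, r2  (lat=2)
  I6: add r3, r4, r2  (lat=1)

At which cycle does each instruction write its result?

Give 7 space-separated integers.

Answer: 3 5 8 7 8 10 11

Derivation:
I0 add r2: issue@1 deps=(None,None) exec_start@1 write@3
I1 mul r1: issue@2 deps=(None,None) exec_start@2 write@5
I2 add r1: issue@3 deps=(1,None) exec_start@5 write@8
I3 add r4: issue@4 deps=(None,0) exec_start@4 write@7
I4 mul r2: issue@5 deps=(3,0) exec_start@7 write@8
I5 mul r2: issue@6 deps=(3,4) exec_start@8 write@10
I6 add r3: issue@7 deps=(3,5) exec_start@10 write@11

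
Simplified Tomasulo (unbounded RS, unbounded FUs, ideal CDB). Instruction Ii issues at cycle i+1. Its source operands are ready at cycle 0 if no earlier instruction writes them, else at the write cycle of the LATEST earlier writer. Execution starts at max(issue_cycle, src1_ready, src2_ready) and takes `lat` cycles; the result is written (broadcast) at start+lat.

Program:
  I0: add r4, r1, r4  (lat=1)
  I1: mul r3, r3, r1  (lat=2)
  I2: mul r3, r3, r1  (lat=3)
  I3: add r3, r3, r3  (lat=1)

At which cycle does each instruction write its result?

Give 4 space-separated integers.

I0 add r4: issue@1 deps=(None,None) exec_start@1 write@2
I1 mul r3: issue@2 deps=(None,None) exec_start@2 write@4
I2 mul r3: issue@3 deps=(1,None) exec_start@4 write@7
I3 add r3: issue@4 deps=(2,2) exec_start@7 write@8

Answer: 2 4 7 8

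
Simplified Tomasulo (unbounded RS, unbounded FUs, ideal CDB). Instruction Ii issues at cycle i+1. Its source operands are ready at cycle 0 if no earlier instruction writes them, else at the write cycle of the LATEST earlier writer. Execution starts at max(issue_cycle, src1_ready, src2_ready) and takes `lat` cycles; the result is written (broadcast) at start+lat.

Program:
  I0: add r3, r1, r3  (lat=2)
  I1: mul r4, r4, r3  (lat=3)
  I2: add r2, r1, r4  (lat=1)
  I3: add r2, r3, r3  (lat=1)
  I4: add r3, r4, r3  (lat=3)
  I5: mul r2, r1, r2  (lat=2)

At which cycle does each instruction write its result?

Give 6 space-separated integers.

Answer: 3 6 7 5 9 8

Derivation:
I0 add r3: issue@1 deps=(None,None) exec_start@1 write@3
I1 mul r4: issue@2 deps=(None,0) exec_start@3 write@6
I2 add r2: issue@3 deps=(None,1) exec_start@6 write@7
I3 add r2: issue@4 deps=(0,0) exec_start@4 write@5
I4 add r3: issue@5 deps=(1,0) exec_start@6 write@9
I5 mul r2: issue@6 deps=(None,3) exec_start@6 write@8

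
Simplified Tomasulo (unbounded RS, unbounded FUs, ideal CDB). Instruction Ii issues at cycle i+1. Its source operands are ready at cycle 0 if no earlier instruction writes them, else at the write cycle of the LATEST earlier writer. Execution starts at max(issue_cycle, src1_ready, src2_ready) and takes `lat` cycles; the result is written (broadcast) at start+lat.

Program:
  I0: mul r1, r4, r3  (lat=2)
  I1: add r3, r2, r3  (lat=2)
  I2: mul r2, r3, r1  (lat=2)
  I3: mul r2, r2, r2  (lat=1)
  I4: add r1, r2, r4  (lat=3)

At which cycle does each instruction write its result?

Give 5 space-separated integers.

I0 mul r1: issue@1 deps=(None,None) exec_start@1 write@3
I1 add r3: issue@2 deps=(None,None) exec_start@2 write@4
I2 mul r2: issue@3 deps=(1,0) exec_start@4 write@6
I3 mul r2: issue@4 deps=(2,2) exec_start@6 write@7
I4 add r1: issue@5 deps=(3,None) exec_start@7 write@10

Answer: 3 4 6 7 10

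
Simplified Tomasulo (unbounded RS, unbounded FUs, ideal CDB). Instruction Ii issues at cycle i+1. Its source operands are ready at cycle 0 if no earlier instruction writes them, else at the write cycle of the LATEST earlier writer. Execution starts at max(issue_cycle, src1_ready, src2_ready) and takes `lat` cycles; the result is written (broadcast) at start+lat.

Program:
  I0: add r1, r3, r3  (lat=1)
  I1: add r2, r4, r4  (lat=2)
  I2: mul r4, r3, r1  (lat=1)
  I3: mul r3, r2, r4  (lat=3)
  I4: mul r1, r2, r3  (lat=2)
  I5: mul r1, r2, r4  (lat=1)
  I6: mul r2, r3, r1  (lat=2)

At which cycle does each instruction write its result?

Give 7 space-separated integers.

I0 add r1: issue@1 deps=(None,None) exec_start@1 write@2
I1 add r2: issue@2 deps=(None,None) exec_start@2 write@4
I2 mul r4: issue@3 deps=(None,0) exec_start@3 write@4
I3 mul r3: issue@4 deps=(1,2) exec_start@4 write@7
I4 mul r1: issue@5 deps=(1,3) exec_start@7 write@9
I5 mul r1: issue@6 deps=(1,2) exec_start@6 write@7
I6 mul r2: issue@7 deps=(3,5) exec_start@7 write@9

Answer: 2 4 4 7 9 7 9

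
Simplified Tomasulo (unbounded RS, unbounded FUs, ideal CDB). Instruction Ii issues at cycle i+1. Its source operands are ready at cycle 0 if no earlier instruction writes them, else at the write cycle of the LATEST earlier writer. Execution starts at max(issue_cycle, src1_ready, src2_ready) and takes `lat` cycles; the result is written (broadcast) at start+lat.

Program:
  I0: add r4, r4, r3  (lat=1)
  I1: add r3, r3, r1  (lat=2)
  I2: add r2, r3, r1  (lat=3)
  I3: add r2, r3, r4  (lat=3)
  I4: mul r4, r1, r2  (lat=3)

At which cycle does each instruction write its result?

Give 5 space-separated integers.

I0 add r4: issue@1 deps=(None,None) exec_start@1 write@2
I1 add r3: issue@2 deps=(None,None) exec_start@2 write@4
I2 add r2: issue@3 deps=(1,None) exec_start@4 write@7
I3 add r2: issue@4 deps=(1,0) exec_start@4 write@7
I4 mul r4: issue@5 deps=(None,3) exec_start@7 write@10

Answer: 2 4 7 7 10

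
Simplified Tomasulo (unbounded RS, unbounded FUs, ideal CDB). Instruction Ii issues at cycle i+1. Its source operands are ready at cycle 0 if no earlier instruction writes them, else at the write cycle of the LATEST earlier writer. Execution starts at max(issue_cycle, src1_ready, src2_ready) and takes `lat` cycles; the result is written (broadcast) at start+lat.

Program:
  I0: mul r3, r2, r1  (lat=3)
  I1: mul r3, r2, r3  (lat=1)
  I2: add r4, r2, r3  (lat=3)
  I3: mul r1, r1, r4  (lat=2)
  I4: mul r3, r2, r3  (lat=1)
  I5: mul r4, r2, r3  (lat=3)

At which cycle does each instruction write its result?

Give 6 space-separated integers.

Answer: 4 5 8 10 6 9

Derivation:
I0 mul r3: issue@1 deps=(None,None) exec_start@1 write@4
I1 mul r3: issue@2 deps=(None,0) exec_start@4 write@5
I2 add r4: issue@3 deps=(None,1) exec_start@5 write@8
I3 mul r1: issue@4 deps=(None,2) exec_start@8 write@10
I4 mul r3: issue@5 deps=(None,1) exec_start@5 write@6
I5 mul r4: issue@6 deps=(None,4) exec_start@6 write@9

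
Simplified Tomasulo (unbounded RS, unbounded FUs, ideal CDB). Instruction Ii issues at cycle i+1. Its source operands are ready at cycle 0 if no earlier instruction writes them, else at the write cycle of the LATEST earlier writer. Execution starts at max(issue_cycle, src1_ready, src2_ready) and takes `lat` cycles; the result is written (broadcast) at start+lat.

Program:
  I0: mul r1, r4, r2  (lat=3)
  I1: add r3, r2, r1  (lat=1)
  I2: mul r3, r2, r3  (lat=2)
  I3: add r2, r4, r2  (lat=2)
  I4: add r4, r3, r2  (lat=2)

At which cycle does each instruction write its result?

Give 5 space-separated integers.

I0 mul r1: issue@1 deps=(None,None) exec_start@1 write@4
I1 add r3: issue@2 deps=(None,0) exec_start@4 write@5
I2 mul r3: issue@3 deps=(None,1) exec_start@5 write@7
I3 add r2: issue@4 deps=(None,None) exec_start@4 write@6
I4 add r4: issue@5 deps=(2,3) exec_start@7 write@9

Answer: 4 5 7 6 9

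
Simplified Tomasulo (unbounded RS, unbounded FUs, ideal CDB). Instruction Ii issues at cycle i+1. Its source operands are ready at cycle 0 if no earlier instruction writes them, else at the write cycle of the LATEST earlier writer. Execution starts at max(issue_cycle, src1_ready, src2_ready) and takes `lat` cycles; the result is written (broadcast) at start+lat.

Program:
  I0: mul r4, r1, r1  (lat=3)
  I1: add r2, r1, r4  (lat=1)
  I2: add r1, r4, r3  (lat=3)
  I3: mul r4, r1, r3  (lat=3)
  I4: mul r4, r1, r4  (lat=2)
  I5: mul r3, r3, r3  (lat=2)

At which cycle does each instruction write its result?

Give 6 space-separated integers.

Answer: 4 5 7 10 12 8

Derivation:
I0 mul r4: issue@1 deps=(None,None) exec_start@1 write@4
I1 add r2: issue@2 deps=(None,0) exec_start@4 write@5
I2 add r1: issue@3 deps=(0,None) exec_start@4 write@7
I3 mul r4: issue@4 deps=(2,None) exec_start@7 write@10
I4 mul r4: issue@5 deps=(2,3) exec_start@10 write@12
I5 mul r3: issue@6 deps=(None,None) exec_start@6 write@8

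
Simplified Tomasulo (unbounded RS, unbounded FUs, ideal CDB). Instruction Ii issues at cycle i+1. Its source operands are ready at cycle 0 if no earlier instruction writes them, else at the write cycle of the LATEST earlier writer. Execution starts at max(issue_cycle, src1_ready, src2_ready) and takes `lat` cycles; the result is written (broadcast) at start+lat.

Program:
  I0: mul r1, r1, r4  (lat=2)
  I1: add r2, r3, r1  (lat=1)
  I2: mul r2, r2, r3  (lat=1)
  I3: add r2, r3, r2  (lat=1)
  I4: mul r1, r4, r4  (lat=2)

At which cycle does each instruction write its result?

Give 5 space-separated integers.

I0 mul r1: issue@1 deps=(None,None) exec_start@1 write@3
I1 add r2: issue@2 deps=(None,0) exec_start@3 write@4
I2 mul r2: issue@3 deps=(1,None) exec_start@4 write@5
I3 add r2: issue@4 deps=(None,2) exec_start@5 write@6
I4 mul r1: issue@5 deps=(None,None) exec_start@5 write@7

Answer: 3 4 5 6 7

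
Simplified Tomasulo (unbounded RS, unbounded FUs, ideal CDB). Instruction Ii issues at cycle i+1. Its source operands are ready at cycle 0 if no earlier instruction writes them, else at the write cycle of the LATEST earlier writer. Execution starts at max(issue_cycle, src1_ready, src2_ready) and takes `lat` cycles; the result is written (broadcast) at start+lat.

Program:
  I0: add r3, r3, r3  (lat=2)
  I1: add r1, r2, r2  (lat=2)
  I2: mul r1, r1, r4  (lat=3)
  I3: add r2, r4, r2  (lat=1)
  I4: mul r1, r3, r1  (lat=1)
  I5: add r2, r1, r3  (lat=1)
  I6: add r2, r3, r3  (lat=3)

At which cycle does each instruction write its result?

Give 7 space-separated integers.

I0 add r3: issue@1 deps=(None,None) exec_start@1 write@3
I1 add r1: issue@2 deps=(None,None) exec_start@2 write@4
I2 mul r1: issue@3 deps=(1,None) exec_start@4 write@7
I3 add r2: issue@4 deps=(None,None) exec_start@4 write@5
I4 mul r1: issue@5 deps=(0,2) exec_start@7 write@8
I5 add r2: issue@6 deps=(4,0) exec_start@8 write@9
I6 add r2: issue@7 deps=(0,0) exec_start@7 write@10

Answer: 3 4 7 5 8 9 10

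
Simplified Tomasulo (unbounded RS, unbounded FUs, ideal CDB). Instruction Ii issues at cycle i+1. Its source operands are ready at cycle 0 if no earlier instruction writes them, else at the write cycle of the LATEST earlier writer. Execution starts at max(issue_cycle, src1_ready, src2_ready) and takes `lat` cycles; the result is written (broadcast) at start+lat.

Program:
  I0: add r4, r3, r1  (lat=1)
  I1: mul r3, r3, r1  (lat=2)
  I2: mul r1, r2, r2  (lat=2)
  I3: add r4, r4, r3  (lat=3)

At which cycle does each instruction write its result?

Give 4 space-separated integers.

I0 add r4: issue@1 deps=(None,None) exec_start@1 write@2
I1 mul r3: issue@2 deps=(None,None) exec_start@2 write@4
I2 mul r1: issue@3 deps=(None,None) exec_start@3 write@5
I3 add r4: issue@4 deps=(0,1) exec_start@4 write@7

Answer: 2 4 5 7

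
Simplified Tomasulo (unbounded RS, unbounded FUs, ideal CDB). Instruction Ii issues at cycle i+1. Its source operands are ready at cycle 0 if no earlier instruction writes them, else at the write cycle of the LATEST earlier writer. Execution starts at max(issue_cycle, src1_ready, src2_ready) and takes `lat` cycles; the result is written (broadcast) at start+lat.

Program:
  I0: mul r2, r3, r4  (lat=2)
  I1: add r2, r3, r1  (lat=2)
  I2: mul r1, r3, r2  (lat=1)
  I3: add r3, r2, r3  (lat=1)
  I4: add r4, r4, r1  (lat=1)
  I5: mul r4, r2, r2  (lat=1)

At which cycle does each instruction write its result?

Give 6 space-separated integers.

Answer: 3 4 5 5 6 7

Derivation:
I0 mul r2: issue@1 deps=(None,None) exec_start@1 write@3
I1 add r2: issue@2 deps=(None,None) exec_start@2 write@4
I2 mul r1: issue@3 deps=(None,1) exec_start@4 write@5
I3 add r3: issue@4 deps=(1,None) exec_start@4 write@5
I4 add r4: issue@5 deps=(None,2) exec_start@5 write@6
I5 mul r4: issue@6 deps=(1,1) exec_start@6 write@7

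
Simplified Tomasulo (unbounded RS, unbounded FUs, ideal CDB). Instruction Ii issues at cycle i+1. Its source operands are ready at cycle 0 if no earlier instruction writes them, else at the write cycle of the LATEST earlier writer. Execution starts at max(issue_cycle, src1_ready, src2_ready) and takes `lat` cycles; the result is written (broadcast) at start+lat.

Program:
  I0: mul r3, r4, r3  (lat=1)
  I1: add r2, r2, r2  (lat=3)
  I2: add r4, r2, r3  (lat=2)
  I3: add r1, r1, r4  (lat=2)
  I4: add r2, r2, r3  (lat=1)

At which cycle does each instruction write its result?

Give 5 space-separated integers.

I0 mul r3: issue@1 deps=(None,None) exec_start@1 write@2
I1 add r2: issue@2 deps=(None,None) exec_start@2 write@5
I2 add r4: issue@3 deps=(1,0) exec_start@5 write@7
I3 add r1: issue@4 deps=(None,2) exec_start@7 write@9
I4 add r2: issue@5 deps=(1,0) exec_start@5 write@6

Answer: 2 5 7 9 6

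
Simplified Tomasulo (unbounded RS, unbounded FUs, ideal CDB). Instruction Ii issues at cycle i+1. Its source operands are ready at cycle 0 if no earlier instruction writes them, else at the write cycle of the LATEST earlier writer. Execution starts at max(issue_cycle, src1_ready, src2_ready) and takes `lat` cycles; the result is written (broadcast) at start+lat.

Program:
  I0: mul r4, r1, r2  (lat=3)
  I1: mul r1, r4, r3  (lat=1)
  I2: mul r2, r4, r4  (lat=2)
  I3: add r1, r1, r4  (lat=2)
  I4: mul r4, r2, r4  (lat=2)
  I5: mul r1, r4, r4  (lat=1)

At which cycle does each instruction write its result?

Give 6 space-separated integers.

I0 mul r4: issue@1 deps=(None,None) exec_start@1 write@4
I1 mul r1: issue@2 deps=(0,None) exec_start@4 write@5
I2 mul r2: issue@3 deps=(0,0) exec_start@4 write@6
I3 add r1: issue@4 deps=(1,0) exec_start@5 write@7
I4 mul r4: issue@5 deps=(2,0) exec_start@6 write@8
I5 mul r1: issue@6 deps=(4,4) exec_start@8 write@9

Answer: 4 5 6 7 8 9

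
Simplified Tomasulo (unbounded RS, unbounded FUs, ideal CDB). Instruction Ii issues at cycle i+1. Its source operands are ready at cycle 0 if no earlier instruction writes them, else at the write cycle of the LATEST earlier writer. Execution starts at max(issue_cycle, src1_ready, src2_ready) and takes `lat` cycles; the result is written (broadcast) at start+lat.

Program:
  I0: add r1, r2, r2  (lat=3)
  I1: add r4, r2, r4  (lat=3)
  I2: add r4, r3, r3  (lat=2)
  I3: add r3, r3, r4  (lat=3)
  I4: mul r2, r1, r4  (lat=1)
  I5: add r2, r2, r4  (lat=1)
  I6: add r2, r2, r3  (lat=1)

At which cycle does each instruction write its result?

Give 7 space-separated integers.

I0 add r1: issue@1 deps=(None,None) exec_start@1 write@4
I1 add r4: issue@2 deps=(None,None) exec_start@2 write@5
I2 add r4: issue@3 deps=(None,None) exec_start@3 write@5
I3 add r3: issue@4 deps=(None,2) exec_start@5 write@8
I4 mul r2: issue@5 deps=(0,2) exec_start@5 write@6
I5 add r2: issue@6 deps=(4,2) exec_start@6 write@7
I6 add r2: issue@7 deps=(5,3) exec_start@8 write@9

Answer: 4 5 5 8 6 7 9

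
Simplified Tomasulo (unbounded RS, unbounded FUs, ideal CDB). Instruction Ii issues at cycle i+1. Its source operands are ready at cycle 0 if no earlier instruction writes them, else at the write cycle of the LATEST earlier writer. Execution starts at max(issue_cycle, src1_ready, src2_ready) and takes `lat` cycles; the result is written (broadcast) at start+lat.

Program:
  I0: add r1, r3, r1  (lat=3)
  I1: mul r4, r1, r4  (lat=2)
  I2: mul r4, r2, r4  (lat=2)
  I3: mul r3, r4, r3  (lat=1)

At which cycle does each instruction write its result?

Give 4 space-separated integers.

I0 add r1: issue@1 deps=(None,None) exec_start@1 write@4
I1 mul r4: issue@2 deps=(0,None) exec_start@4 write@6
I2 mul r4: issue@3 deps=(None,1) exec_start@6 write@8
I3 mul r3: issue@4 deps=(2,None) exec_start@8 write@9

Answer: 4 6 8 9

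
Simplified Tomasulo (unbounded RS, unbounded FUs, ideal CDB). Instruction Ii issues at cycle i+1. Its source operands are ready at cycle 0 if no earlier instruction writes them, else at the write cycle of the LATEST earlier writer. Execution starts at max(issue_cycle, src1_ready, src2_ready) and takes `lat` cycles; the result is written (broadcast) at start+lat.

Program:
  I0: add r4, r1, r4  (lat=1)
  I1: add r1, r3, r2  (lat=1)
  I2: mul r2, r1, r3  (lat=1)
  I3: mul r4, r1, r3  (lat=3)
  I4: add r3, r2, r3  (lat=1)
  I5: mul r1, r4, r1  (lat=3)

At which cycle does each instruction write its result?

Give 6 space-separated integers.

Answer: 2 3 4 7 6 10

Derivation:
I0 add r4: issue@1 deps=(None,None) exec_start@1 write@2
I1 add r1: issue@2 deps=(None,None) exec_start@2 write@3
I2 mul r2: issue@3 deps=(1,None) exec_start@3 write@4
I3 mul r4: issue@4 deps=(1,None) exec_start@4 write@7
I4 add r3: issue@5 deps=(2,None) exec_start@5 write@6
I5 mul r1: issue@6 deps=(3,1) exec_start@7 write@10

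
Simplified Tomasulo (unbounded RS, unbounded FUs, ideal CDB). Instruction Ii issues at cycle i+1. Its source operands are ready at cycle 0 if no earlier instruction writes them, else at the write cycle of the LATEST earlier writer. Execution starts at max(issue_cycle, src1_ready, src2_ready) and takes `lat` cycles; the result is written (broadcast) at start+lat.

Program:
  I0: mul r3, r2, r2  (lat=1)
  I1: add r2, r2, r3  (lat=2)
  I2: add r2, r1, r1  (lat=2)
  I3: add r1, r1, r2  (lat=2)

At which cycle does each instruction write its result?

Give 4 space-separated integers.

Answer: 2 4 5 7

Derivation:
I0 mul r3: issue@1 deps=(None,None) exec_start@1 write@2
I1 add r2: issue@2 deps=(None,0) exec_start@2 write@4
I2 add r2: issue@3 deps=(None,None) exec_start@3 write@5
I3 add r1: issue@4 deps=(None,2) exec_start@5 write@7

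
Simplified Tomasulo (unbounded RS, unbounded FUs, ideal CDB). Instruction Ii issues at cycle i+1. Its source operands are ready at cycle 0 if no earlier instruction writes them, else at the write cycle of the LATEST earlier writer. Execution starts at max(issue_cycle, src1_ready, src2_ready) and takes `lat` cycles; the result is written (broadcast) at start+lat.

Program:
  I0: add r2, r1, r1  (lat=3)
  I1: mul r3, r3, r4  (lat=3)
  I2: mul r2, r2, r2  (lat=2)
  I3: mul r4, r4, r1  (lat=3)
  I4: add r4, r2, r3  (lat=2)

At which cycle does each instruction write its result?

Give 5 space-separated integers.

I0 add r2: issue@1 deps=(None,None) exec_start@1 write@4
I1 mul r3: issue@2 deps=(None,None) exec_start@2 write@5
I2 mul r2: issue@3 deps=(0,0) exec_start@4 write@6
I3 mul r4: issue@4 deps=(None,None) exec_start@4 write@7
I4 add r4: issue@5 deps=(2,1) exec_start@6 write@8

Answer: 4 5 6 7 8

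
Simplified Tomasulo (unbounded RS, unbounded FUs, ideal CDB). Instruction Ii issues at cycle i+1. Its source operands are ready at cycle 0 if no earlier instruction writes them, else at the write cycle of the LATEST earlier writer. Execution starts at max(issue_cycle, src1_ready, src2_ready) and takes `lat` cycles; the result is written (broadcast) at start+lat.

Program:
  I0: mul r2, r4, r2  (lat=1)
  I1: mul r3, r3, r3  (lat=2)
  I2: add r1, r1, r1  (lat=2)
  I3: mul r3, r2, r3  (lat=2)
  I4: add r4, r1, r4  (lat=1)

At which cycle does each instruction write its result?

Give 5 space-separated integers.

I0 mul r2: issue@1 deps=(None,None) exec_start@1 write@2
I1 mul r3: issue@2 deps=(None,None) exec_start@2 write@4
I2 add r1: issue@3 deps=(None,None) exec_start@3 write@5
I3 mul r3: issue@4 deps=(0,1) exec_start@4 write@6
I4 add r4: issue@5 deps=(2,None) exec_start@5 write@6

Answer: 2 4 5 6 6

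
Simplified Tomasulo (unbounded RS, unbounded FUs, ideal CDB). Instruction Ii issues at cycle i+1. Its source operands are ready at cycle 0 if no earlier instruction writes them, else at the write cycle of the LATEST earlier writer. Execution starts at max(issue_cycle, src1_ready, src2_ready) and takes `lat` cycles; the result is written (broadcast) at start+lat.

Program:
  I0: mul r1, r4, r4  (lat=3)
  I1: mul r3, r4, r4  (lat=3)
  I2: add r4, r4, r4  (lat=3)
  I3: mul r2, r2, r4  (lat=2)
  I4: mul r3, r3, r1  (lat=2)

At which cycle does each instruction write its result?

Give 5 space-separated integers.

Answer: 4 5 6 8 7

Derivation:
I0 mul r1: issue@1 deps=(None,None) exec_start@1 write@4
I1 mul r3: issue@2 deps=(None,None) exec_start@2 write@5
I2 add r4: issue@3 deps=(None,None) exec_start@3 write@6
I3 mul r2: issue@4 deps=(None,2) exec_start@6 write@8
I4 mul r3: issue@5 deps=(1,0) exec_start@5 write@7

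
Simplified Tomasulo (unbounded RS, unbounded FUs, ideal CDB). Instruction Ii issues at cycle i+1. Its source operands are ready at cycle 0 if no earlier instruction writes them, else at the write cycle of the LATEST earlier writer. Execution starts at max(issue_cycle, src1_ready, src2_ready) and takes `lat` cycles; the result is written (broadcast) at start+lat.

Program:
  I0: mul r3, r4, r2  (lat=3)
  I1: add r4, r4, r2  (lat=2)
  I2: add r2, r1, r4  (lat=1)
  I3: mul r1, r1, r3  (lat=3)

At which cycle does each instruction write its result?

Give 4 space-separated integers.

I0 mul r3: issue@1 deps=(None,None) exec_start@1 write@4
I1 add r4: issue@2 deps=(None,None) exec_start@2 write@4
I2 add r2: issue@3 deps=(None,1) exec_start@4 write@5
I3 mul r1: issue@4 deps=(None,0) exec_start@4 write@7

Answer: 4 4 5 7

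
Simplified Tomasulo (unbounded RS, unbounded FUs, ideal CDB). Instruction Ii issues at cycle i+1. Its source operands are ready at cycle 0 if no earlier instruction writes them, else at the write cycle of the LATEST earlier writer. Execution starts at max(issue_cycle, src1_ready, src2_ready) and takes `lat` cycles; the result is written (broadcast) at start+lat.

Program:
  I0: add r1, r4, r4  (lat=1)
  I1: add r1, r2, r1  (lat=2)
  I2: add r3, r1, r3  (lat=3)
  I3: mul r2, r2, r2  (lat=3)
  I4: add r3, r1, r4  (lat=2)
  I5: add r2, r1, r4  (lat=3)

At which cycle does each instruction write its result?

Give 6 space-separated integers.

Answer: 2 4 7 7 7 9

Derivation:
I0 add r1: issue@1 deps=(None,None) exec_start@1 write@2
I1 add r1: issue@2 deps=(None,0) exec_start@2 write@4
I2 add r3: issue@3 deps=(1,None) exec_start@4 write@7
I3 mul r2: issue@4 deps=(None,None) exec_start@4 write@7
I4 add r3: issue@5 deps=(1,None) exec_start@5 write@7
I5 add r2: issue@6 deps=(1,None) exec_start@6 write@9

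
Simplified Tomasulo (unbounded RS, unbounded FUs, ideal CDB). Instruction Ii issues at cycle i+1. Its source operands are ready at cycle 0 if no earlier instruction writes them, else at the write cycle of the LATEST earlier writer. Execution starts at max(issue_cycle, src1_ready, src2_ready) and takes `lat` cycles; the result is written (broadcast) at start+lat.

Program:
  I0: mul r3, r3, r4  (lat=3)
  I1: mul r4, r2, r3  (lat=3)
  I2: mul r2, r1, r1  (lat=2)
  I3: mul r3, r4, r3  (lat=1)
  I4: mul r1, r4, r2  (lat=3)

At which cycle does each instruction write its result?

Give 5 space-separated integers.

I0 mul r3: issue@1 deps=(None,None) exec_start@1 write@4
I1 mul r4: issue@2 deps=(None,0) exec_start@4 write@7
I2 mul r2: issue@3 deps=(None,None) exec_start@3 write@5
I3 mul r3: issue@4 deps=(1,0) exec_start@7 write@8
I4 mul r1: issue@5 deps=(1,2) exec_start@7 write@10

Answer: 4 7 5 8 10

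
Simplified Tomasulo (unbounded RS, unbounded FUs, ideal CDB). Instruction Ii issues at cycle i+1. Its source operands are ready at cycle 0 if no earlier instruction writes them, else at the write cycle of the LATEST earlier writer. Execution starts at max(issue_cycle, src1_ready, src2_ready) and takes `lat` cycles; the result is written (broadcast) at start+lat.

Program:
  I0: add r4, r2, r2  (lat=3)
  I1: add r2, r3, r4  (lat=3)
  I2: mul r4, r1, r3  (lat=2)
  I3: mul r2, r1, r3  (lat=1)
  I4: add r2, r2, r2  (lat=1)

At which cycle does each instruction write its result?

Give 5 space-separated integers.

Answer: 4 7 5 5 6

Derivation:
I0 add r4: issue@1 deps=(None,None) exec_start@1 write@4
I1 add r2: issue@2 deps=(None,0) exec_start@4 write@7
I2 mul r4: issue@3 deps=(None,None) exec_start@3 write@5
I3 mul r2: issue@4 deps=(None,None) exec_start@4 write@5
I4 add r2: issue@5 deps=(3,3) exec_start@5 write@6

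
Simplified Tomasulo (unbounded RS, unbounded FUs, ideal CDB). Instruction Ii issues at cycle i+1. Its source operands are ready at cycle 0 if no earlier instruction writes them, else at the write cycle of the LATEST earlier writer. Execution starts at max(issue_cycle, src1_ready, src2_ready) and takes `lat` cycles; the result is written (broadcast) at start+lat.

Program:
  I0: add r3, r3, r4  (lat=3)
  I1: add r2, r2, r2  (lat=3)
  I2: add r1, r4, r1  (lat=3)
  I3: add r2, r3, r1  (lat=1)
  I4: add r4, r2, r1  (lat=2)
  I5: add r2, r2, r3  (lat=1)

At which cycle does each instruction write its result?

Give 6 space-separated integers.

Answer: 4 5 6 7 9 8

Derivation:
I0 add r3: issue@1 deps=(None,None) exec_start@1 write@4
I1 add r2: issue@2 deps=(None,None) exec_start@2 write@5
I2 add r1: issue@3 deps=(None,None) exec_start@3 write@6
I3 add r2: issue@4 deps=(0,2) exec_start@6 write@7
I4 add r4: issue@5 deps=(3,2) exec_start@7 write@9
I5 add r2: issue@6 deps=(3,0) exec_start@7 write@8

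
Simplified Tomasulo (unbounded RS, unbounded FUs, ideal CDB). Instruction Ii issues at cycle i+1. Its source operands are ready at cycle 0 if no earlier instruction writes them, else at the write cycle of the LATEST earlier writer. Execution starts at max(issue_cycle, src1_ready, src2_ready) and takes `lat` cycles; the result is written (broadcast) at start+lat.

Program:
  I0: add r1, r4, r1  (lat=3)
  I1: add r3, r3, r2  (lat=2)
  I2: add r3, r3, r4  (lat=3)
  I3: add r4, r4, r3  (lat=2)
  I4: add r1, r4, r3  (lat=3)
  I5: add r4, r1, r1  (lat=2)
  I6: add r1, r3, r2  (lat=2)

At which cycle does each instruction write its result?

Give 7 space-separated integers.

I0 add r1: issue@1 deps=(None,None) exec_start@1 write@4
I1 add r3: issue@2 deps=(None,None) exec_start@2 write@4
I2 add r3: issue@3 deps=(1,None) exec_start@4 write@7
I3 add r4: issue@4 deps=(None,2) exec_start@7 write@9
I4 add r1: issue@5 deps=(3,2) exec_start@9 write@12
I5 add r4: issue@6 deps=(4,4) exec_start@12 write@14
I6 add r1: issue@7 deps=(2,None) exec_start@7 write@9

Answer: 4 4 7 9 12 14 9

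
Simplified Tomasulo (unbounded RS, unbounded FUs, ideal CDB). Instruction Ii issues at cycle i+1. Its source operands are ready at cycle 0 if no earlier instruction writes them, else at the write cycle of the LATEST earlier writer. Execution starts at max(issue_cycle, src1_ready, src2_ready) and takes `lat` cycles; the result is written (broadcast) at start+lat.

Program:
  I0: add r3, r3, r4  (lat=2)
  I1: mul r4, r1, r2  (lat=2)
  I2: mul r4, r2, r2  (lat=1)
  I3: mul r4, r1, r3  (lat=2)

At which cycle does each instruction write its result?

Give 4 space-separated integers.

Answer: 3 4 4 6

Derivation:
I0 add r3: issue@1 deps=(None,None) exec_start@1 write@3
I1 mul r4: issue@2 deps=(None,None) exec_start@2 write@4
I2 mul r4: issue@3 deps=(None,None) exec_start@3 write@4
I3 mul r4: issue@4 deps=(None,0) exec_start@4 write@6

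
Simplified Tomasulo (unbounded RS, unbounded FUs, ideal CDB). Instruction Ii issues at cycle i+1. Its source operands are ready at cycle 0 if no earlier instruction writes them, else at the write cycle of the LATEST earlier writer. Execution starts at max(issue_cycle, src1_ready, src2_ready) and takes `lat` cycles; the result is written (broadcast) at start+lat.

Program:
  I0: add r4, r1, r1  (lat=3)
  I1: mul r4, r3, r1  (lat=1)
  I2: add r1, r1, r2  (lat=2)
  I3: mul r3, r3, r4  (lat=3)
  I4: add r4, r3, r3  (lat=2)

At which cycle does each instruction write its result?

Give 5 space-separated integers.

I0 add r4: issue@1 deps=(None,None) exec_start@1 write@4
I1 mul r4: issue@2 deps=(None,None) exec_start@2 write@3
I2 add r1: issue@3 deps=(None,None) exec_start@3 write@5
I3 mul r3: issue@4 deps=(None,1) exec_start@4 write@7
I4 add r4: issue@5 deps=(3,3) exec_start@7 write@9

Answer: 4 3 5 7 9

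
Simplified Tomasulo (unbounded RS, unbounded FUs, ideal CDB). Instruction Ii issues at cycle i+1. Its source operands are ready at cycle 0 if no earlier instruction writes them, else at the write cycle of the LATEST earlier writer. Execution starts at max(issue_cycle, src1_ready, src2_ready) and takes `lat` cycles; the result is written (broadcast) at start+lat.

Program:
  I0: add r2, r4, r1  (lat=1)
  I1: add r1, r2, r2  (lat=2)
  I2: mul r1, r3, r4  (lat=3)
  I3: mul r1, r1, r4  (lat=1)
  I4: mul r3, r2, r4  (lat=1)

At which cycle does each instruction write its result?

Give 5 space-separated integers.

I0 add r2: issue@1 deps=(None,None) exec_start@1 write@2
I1 add r1: issue@2 deps=(0,0) exec_start@2 write@4
I2 mul r1: issue@3 deps=(None,None) exec_start@3 write@6
I3 mul r1: issue@4 deps=(2,None) exec_start@6 write@7
I4 mul r3: issue@5 deps=(0,None) exec_start@5 write@6

Answer: 2 4 6 7 6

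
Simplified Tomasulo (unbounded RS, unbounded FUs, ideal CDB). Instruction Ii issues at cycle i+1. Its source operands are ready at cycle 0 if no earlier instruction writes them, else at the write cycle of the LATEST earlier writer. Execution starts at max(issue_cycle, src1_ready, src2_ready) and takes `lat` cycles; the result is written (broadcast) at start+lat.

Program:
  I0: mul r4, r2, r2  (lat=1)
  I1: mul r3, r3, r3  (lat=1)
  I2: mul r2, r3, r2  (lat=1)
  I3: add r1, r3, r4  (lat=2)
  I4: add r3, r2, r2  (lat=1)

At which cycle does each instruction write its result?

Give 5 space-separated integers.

I0 mul r4: issue@1 deps=(None,None) exec_start@1 write@2
I1 mul r3: issue@2 deps=(None,None) exec_start@2 write@3
I2 mul r2: issue@3 deps=(1,None) exec_start@3 write@4
I3 add r1: issue@4 deps=(1,0) exec_start@4 write@6
I4 add r3: issue@5 deps=(2,2) exec_start@5 write@6

Answer: 2 3 4 6 6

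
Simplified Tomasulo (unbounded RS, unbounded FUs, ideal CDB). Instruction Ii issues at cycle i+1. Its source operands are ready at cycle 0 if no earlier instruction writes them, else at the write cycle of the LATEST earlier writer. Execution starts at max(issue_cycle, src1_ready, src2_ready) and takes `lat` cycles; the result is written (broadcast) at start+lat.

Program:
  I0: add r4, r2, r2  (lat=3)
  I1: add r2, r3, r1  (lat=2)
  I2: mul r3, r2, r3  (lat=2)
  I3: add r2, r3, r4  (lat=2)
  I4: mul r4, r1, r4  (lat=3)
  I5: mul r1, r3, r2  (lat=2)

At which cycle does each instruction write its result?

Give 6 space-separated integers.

I0 add r4: issue@1 deps=(None,None) exec_start@1 write@4
I1 add r2: issue@2 deps=(None,None) exec_start@2 write@4
I2 mul r3: issue@3 deps=(1,None) exec_start@4 write@6
I3 add r2: issue@4 deps=(2,0) exec_start@6 write@8
I4 mul r4: issue@5 deps=(None,0) exec_start@5 write@8
I5 mul r1: issue@6 deps=(2,3) exec_start@8 write@10

Answer: 4 4 6 8 8 10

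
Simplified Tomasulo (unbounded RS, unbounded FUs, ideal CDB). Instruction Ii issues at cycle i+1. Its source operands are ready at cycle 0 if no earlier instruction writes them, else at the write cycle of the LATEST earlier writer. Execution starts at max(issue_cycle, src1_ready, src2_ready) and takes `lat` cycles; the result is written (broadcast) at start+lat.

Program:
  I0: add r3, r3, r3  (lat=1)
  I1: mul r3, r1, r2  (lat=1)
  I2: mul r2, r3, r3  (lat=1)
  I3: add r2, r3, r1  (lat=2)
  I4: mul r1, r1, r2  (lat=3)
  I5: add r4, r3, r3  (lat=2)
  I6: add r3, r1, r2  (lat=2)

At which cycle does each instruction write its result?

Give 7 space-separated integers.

Answer: 2 3 4 6 9 8 11

Derivation:
I0 add r3: issue@1 deps=(None,None) exec_start@1 write@2
I1 mul r3: issue@2 deps=(None,None) exec_start@2 write@3
I2 mul r2: issue@3 deps=(1,1) exec_start@3 write@4
I3 add r2: issue@4 deps=(1,None) exec_start@4 write@6
I4 mul r1: issue@5 deps=(None,3) exec_start@6 write@9
I5 add r4: issue@6 deps=(1,1) exec_start@6 write@8
I6 add r3: issue@7 deps=(4,3) exec_start@9 write@11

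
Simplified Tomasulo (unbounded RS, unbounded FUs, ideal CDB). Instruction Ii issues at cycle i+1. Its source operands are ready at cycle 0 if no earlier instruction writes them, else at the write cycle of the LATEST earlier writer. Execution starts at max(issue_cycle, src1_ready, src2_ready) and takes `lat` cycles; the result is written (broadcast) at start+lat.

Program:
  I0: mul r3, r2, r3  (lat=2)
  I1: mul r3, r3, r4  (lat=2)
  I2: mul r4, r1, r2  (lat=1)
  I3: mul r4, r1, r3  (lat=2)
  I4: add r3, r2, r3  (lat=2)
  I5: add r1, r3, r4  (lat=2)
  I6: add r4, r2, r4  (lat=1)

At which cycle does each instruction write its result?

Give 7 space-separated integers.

I0 mul r3: issue@1 deps=(None,None) exec_start@1 write@3
I1 mul r3: issue@2 deps=(0,None) exec_start@3 write@5
I2 mul r4: issue@3 deps=(None,None) exec_start@3 write@4
I3 mul r4: issue@4 deps=(None,1) exec_start@5 write@7
I4 add r3: issue@5 deps=(None,1) exec_start@5 write@7
I5 add r1: issue@6 deps=(4,3) exec_start@7 write@9
I6 add r4: issue@7 deps=(None,3) exec_start@7 write@8

Answer: 3 5 4 7 7 9 8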